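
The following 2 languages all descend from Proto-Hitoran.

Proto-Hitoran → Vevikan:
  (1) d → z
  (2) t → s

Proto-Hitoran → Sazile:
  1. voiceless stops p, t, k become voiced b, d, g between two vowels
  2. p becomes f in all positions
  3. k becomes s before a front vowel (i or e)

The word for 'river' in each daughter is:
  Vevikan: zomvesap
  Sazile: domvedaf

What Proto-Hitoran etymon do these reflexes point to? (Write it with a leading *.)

*domvetap

Position 6: Vevikan has s, Sazile has d. Taking the neighbouring segments as reconstructed: Vevikan s could go back to *t or *s; Sazile d could go back to *t or *d — the one source consistent with every daughter is *t.
Position 1: Vevikan has z, Sazile has d. Taking the neighbouring segments as reconstructed: Vevikan z could go back to *d or *z; Sazile d can only go back to *d — the one source consistent with every daughter is *d.
Position 8: Vevikan has p, Sazile has f. Vevikan preserves p here (none of its changes turn any other segment into p), so the proto-segment is *p.
This points to *domvetap. Verify forward in each daughter:
Vevikan: *domvetap
  domvetap → zomvetap   [unconditioned shift]
  zomvetap → zomvesap   [unconditioned shift]
  giving Vevikan zomvesap.
Sazile: *domvetap
  domvetap → domvedap   [intervocalic voicing]
  domvedap → domvedaf   [unconditioned shift]
  domvedaf (rule 3 does not apply)
  giving Sazile domvedaf.
No other proto-form is consistent with every reflex, so the reconstruction is *domvetap.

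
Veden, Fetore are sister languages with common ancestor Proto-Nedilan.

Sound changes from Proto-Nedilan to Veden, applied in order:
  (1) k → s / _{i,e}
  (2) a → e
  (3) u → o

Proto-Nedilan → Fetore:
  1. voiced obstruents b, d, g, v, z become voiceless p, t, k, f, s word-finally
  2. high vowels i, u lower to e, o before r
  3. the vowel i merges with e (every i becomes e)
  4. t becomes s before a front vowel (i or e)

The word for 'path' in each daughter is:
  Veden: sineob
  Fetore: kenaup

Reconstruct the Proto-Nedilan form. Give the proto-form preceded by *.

Position 5: Veden has o, Fetore has u. Fetore preserves u here (none of its changes turn any other segment into u), so the proto-segment is *u.
Position 6: Veden has b, Fetore has p. Veden preserves b here (none of its changes turn any other segment into b), so the proto-segment is *b.
Continuing position by position gives *kinaub; check it forward:
Veden: *kinaub
  kinaub → sinaub   [palatalisation]
  sinaub → sineub   [vowel merger]
  sineub → sineob   [vowel merger]
  giving Veden sineob.
Fetore: start from *kinaub.
  rule 1 (final devoicing): kinaub → kinaup
  rule 2: no change — kinaup
  rule 3 (vowel merger): kinaup → kenaup
  rule 4: no change — kenaup
  ⇒ Fetore kenaup
No other proto-form is consistent with every reflex, so the reconstruction is *kinaub.

*kinaub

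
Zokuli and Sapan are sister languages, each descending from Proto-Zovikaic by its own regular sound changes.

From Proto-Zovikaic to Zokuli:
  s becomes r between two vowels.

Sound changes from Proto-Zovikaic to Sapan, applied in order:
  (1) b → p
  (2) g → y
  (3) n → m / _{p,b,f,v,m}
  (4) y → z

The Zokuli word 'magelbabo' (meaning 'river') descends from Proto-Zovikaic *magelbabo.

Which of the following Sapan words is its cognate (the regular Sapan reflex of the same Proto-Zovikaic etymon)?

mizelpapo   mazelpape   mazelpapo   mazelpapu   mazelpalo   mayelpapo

Sapan: *magelbabo
  magelbabo → magelpapo   [unconditioned shift]
  magelpapo → mayelpapo   [unconditioned shift]
  mayelpapo (rule 3 does not apply)
  mayelpapo → mazelpapo   [unconditioned shift]
  giving Sapan mazelpapo.
Only 'mazelpapo' matches the regular Sapan development of *magelbabo.

mazelpapo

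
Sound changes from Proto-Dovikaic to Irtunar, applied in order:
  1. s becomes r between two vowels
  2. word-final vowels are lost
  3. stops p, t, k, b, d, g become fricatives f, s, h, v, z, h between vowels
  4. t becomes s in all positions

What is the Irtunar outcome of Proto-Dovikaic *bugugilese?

Irtunar: *bugugilese > bugugilere > bugugiler > buhuhiler  (by rhotacism, apocope, intervocalic lenition)

buhuhiler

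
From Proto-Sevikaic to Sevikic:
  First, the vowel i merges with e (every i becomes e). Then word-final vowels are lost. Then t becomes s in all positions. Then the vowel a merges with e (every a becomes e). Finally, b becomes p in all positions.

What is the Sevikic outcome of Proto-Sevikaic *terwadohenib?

serwedohenep

Sevikic: *terwadohenib > terwadoheneb > serwadoheneb > serwedoheneb > serwedohenep  (by vowel merger, unconditioned shift, vowel merger, unconditioned shift)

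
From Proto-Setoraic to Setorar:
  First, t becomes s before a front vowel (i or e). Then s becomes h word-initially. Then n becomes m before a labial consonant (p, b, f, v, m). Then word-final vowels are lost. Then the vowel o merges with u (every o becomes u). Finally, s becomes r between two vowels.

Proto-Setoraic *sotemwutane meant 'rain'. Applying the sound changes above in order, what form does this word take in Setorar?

huremwutan

Setorar: *sotemwutane > sosemwutane > hosemwutane > hosemwutan > husemwutan > huremwutan  (by palatalisation, debuccalisation, apocope, vowel merger, rhotacism)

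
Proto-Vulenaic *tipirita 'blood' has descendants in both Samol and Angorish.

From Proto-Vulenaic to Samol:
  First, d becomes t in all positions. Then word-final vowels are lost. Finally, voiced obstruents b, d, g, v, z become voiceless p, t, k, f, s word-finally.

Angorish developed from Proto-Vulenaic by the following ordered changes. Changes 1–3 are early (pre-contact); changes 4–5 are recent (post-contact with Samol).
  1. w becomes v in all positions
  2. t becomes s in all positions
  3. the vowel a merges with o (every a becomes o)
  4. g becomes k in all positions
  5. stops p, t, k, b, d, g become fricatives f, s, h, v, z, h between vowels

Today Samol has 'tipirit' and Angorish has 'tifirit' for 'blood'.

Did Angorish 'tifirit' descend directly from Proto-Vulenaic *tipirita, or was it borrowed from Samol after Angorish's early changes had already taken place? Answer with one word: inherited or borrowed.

borrowed

If inherited, *tipirita would pass through all of Angorish's changes:
Angorish: *tipirita > sipirisa > sipiriso > sifiriso  (by unconditioned shift, vowel merger, intervocalic lenition)
If borrowed from Samol 'tipirit' after the early changes, it would undergo only the recent ones:
  rule 4 (unconditioned shift): no change (tipirit)
  rule 5 (intervocalic lenition): tipirit → tifirit
  ⇒ as a loan: tifirit
Angorish 'tifirit' matches the loan outcome 'tifirit', not the inherited 'sifiriso' — it skipped the early Angorish changes, so it was borrowed from Samol.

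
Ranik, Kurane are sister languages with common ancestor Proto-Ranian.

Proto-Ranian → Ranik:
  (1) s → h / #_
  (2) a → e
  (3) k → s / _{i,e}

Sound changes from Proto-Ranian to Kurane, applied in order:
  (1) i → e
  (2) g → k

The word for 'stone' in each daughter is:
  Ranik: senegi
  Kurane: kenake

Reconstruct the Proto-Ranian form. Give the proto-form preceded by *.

Position 6: Ranik has i, Kurane has e. Ranik preserves i here (none of its changes turn any other segment into i), so the proto-segment is *i.
Position 1: Ranik has s, Kurane has k. Taking the neighbouring segments as reconstructed: Ranik s can only go back to *k; Kurane k could go back to *k or *g — the one source consistent with every daughter is *k.
Position 4: Ranik has e, Kurane has a. Kurane preserves a here (none of its changes turn any other segment into a), so the proto-segment is *a.
Continuing position by position gives *kenagi; check it forward:
Ranik: *kenagi > kenegi > senegi  (by vowel merger, palatalisation)
Kurane: *kenagi
  kenagi → kenage   [vowel merger]
  kenage → kenake   [unconditioned shift]
  giving Kurane kenake.
No other proto-form is consistent with every reflex, so the reconstruction is *kenagi.

*kenagi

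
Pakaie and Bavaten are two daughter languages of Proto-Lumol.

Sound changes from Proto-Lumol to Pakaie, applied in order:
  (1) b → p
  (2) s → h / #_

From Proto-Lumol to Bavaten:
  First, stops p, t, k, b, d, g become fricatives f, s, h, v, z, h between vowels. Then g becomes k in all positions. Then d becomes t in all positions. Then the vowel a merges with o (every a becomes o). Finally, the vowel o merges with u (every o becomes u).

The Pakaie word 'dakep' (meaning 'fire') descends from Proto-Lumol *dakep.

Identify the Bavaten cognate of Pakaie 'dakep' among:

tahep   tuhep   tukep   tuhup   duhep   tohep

tuhep

Bavaten: *dakep
  dakep → dahep   [intervocalic lenition]
  dahep (rule 2 does not apply)
  dahep → tahep   [unconditioned shift]
  tahep → tohep   [vowel merger]
  tohep → tuhep   [vowel merger]
  giving Bavaten tuhep.
Among the options, 'tuhep' alone shows every Bavaten change applied in order.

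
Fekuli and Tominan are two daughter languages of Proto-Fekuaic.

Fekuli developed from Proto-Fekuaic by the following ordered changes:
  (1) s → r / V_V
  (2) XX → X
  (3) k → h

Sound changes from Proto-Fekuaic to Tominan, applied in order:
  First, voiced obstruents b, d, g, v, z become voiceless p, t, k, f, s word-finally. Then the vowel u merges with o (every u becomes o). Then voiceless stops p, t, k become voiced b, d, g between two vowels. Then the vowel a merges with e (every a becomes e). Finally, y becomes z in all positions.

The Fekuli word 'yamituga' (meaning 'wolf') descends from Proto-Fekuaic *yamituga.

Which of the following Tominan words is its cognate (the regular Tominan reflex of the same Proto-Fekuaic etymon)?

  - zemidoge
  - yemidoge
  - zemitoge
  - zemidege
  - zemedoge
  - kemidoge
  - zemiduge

zemidoge

Tominan: *yamituga
  yamituga (rule 1 does not apply)
  yamituga → yamitoga   [vowel merger]
  yamitoga → yamidoga   [intervocalic voicing]
  yamidoga → yemidoge   [vowel merger]
  yemidoge → zemidoge   [unconditioned shift]
  giving Tominan zemidoge.
Only 'zemidoge' matches the regular Tominan development of *yamituga.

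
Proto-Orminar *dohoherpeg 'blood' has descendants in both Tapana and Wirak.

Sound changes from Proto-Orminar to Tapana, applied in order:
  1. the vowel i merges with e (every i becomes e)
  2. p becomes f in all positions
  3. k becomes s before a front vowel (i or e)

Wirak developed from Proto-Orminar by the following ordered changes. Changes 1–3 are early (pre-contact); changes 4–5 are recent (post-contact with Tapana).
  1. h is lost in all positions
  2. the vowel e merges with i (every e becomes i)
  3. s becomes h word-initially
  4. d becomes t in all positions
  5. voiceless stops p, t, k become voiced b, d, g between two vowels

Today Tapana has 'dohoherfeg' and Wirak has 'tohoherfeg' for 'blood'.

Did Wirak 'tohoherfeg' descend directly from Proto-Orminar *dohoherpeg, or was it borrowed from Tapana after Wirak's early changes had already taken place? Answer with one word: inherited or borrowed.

borrowed

If inherited, *dohoherpeg would pass through all of Wirak's changes:
Wirak: start from *dohoherpeg.
  rule 1 (h-loss): dohoherpeg → dooerpeg
  rule 2 (vowel merger): dooerpeg → dooirpig
  rule 3: no change — dooirpig
  rule 4 (unconditioned shift): dooirpig → tooirpig
  rule 5: no change — tooirpig
  ⇒ Wirak tooirpig
If borrowed from Tapana 'dohoherfeg' after the early changes, it would undergo only the recent ones:
  rule 4 (unconditioned shift): dohoherfeg → tohoherfeg
  rule 5 (intervocalic voicing): no change (tohoherfeg)
  ⇒ as a loan: tohoherfeg
Wirak 'tohoherfeg' matches the loan outcome 'tohoherfeg', not the inherited 'tooirpig' — it skipped the early Wirak changes, so it was borrowed from Tapana.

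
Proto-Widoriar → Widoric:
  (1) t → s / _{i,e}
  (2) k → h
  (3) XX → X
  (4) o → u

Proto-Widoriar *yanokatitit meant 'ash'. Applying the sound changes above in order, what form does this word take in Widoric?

Widoric: *yanokatitit > yanokasisit > yanohasisit > yanuhasisit  (by palatalisation, unconditioned shift, vowel merger)

yanuhasisit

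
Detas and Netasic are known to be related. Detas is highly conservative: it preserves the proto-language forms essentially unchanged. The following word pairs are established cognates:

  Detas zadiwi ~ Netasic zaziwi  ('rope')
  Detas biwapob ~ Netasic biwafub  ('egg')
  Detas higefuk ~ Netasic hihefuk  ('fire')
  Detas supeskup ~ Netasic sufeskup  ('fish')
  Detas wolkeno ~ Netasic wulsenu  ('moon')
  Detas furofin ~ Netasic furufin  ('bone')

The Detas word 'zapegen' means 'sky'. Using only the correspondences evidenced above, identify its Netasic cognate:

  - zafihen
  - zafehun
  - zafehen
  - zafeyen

supeskup ~ sufeskup — Detas p corresponds to Netasic f between vowels (before a front vowel).
higefuk ~ hihefuk — Detas g corresponds to Netasic h between vowels (before a front vowel).
Applying these to Detas 'zapegen':
  zapegen → zafegen   (p→f between vowels (before a front vowel))
  zafegen → zafehen   (g→h between vowels (before a front vowel))
So the Netasic cognate is 'zafehen'.

zafehen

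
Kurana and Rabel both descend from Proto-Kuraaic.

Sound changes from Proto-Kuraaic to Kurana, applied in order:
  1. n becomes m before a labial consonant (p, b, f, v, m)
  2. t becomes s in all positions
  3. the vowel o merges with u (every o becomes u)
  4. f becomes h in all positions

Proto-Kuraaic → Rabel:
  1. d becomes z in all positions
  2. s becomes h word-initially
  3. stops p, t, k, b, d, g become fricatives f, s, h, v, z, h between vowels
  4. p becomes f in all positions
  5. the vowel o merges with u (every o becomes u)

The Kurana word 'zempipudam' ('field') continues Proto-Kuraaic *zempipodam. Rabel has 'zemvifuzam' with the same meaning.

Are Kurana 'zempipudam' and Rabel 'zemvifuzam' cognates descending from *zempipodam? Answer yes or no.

Derive the expected Rabel reflex of *zempipodam:
Rabel: *zempipodam
  zempipodam → zempipozam   [unconditioned shift]
  zempipozam (rule 2 does not apply)
  zempipozam → zempifozam   [intervocalic lenition]
  zempifozam → zemfifozam   [unconditioned shift]
  zemfifozam → zemfifuzam   [vowel merger]
  giving Rabel zemfifuzam.
The regular Rabel reflex would be 'zemfifuzam', but the attested form is 'zemvifuzam'. The correspondence is irregular, so they are not cognates (the Rabel form has a different source).

no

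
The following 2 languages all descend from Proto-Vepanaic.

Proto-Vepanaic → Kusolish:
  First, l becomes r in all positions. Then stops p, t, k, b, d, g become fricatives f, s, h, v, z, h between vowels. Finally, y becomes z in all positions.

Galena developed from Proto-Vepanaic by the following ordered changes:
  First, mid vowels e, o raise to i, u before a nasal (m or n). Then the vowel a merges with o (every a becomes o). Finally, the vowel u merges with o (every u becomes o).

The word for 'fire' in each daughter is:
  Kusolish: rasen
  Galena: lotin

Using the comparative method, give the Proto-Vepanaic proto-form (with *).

Position 1: Kusolish has r, Galena has l. Galena preserves l here (none of its changes turn any other segment into l), so the proto-segment is *l.
Position 3: Kusolish has s, Galena has t. Galena preserves t here (none of its changes turn any other segment into t), so the proto-segment is *t.
Verify the candidate proto-form against each daughter:
Kusolish: start from *laten.
  rule 1 (unconditioned shift): laten → raten
  rule 2 (intervocalic lenition): raten → rasen
  rule 3: no change — rasen
  ⇒ Kusolish rasen
Galena: *laten > latin > lotin  (by pre-nasal raising, vowel merger)
*laten is the unique common source.

*laten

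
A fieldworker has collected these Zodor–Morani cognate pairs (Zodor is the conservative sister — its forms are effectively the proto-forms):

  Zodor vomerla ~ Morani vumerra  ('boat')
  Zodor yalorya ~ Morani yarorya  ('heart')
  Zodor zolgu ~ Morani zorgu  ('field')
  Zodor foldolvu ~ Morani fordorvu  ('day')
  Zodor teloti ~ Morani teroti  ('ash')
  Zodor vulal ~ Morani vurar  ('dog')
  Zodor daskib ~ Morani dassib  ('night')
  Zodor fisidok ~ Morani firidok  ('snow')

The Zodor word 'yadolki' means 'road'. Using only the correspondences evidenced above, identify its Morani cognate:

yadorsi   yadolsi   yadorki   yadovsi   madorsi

zolgu ~ zorgu, foldolvu ~ fordorvu — Zodor l corresponds to Morani r after a vowel, before a consonant other than r, m, n, p, b, f, v.
daskib ~ dassib — Zodor k corresponds to Morani s after a consonant, before a front vowel.
Applying these to Zodor 'yadolki':
  yadolki → yadorki   (l→r after a vowel, before a consonant other than r, m, n, p, b, f, v)
  yadorki → yadorsi   (k→s after a consonant, before a front vowel)
So the Morani cognate is 'yadorsi'.

yadorsi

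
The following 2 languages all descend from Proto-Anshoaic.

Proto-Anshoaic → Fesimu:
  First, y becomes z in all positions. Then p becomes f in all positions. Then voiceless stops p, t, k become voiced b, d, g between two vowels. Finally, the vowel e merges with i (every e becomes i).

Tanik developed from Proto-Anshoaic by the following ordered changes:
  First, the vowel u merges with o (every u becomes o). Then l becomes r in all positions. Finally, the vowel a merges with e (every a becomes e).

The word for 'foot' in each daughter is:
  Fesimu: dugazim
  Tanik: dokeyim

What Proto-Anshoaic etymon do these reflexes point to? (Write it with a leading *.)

*dukayim

Position 5: Fesimu has z, Tanik has y. Tanik preserves y here (none of its changes turn any other segment into y), so the proto-segment is *y.
Position 2: Fesimu has u, Tanik has o. Fesimu preserves u here (none of its changes turn any other segment into u), so the proto-segment is *u.
Position 4: Fesimu has a, Tanik has e. Fesimu preserves a here (none of its changes turn any other segment into a), so the proto-segment is *a.
Verify the candidate proto-form against each daughter:
Fesimu: start from *dukayim.
  rule 1 (unconditioned shift): dukayim → dukazim
  rule 2: no change — dukazim
  rule 3 (intervocalic voicing): dukazim → dugazim
  rule 4: no change — dugazim
  ⇒ Fesimu dugazim
Tanik: *dukayim
  dukayim → dokayim   [vowel merger]
  dokayim (rule 2 does not apply)
  dokayim → dokeyim   [vowel merger]
  giving Tanik dokeyim.
Only *dukayim yields all of Fesimu dugazim, Tanik dokeyim.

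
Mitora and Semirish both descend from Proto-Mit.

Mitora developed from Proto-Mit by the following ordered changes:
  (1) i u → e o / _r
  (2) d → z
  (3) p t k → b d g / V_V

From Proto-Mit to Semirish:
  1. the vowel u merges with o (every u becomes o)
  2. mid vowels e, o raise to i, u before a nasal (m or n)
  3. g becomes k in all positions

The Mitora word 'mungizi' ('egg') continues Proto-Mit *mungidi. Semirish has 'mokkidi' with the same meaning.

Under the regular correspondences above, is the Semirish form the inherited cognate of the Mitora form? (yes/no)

Derive the expected Semirish reflex of *mungidi:
Semirish: start from *mungidi.
  rule 1 (vowel merger): mungidi → mongidi
  rule 2 (pre-nasal raising): mongidi → mungidi
  rule 3 (unconditioned shift): mungidi → munkidi
  ⇒ Semirish munkidi
The regular Semirish reflex would be 'munkidi', but the attested form is 'mokkidi'. The correspondence is irregular, so they are not cognates (the Semirish form has a different source).

no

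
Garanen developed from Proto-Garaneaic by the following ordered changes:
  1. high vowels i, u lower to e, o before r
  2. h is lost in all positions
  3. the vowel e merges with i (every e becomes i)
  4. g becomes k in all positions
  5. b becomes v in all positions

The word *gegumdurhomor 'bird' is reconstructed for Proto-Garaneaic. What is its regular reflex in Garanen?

Garanen: *gegumdurhomor
  gegumdurhomor → gegumdorhomor   [pre-rhotic lowering]
  gegumdorhomor → gegumdoromor   [h-loss]
  gegumdoromor → gigumdoromor   [vowel merger]
  gigumdoromor → kikumdoromor   [unconditioned shift]
  kikumdoromor (rule 5 does not apply)
  giving Garanen kikumdoromor.

kikumdoromor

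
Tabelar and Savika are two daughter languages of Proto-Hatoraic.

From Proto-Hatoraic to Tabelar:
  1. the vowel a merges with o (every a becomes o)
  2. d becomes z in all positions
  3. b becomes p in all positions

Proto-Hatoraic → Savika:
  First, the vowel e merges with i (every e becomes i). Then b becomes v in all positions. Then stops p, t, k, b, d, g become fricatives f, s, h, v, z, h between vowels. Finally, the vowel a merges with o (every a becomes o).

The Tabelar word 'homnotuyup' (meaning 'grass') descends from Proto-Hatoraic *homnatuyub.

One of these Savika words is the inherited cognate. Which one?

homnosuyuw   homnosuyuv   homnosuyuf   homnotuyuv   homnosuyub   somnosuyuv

Savika: start from *homnatuyub.
  rule 1: no change — homnatuyub
  rule 2 (unconditioned shift): homnatuyub → homnatuyuv
  rule 3 (intervocalic lenition): homnatuyuv → homnasuyuv
  rule 4 (vowel merger): homnasuyuv → homnosuyuv
  ⇒ Savika homnosuyuv

homnosuyuv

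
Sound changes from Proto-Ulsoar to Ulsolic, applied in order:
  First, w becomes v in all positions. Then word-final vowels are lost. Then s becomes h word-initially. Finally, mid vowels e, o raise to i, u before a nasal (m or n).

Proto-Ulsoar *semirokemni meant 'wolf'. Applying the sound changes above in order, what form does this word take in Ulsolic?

himirokimn

Ulsolic: *semirokemni
  semirokemni (rule 1 does not apply)
  semirokemni → semirokemn   [apocope]
  semirokemn → hemirokemn   [debuccalisation]
  hemirokemn → himirokimn   [pre-nasal raising]
  giving Ulsolic himirokimn.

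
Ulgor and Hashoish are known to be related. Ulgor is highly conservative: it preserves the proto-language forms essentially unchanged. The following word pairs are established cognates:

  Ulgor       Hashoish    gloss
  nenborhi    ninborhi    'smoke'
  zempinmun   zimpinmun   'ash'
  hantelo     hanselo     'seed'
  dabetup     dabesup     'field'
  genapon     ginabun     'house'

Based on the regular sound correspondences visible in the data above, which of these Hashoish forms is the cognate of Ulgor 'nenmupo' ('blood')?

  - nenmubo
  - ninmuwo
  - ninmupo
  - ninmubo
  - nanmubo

ninmubo

nenborhi ~ ninborhi, genapon ~ ginabun — Ulgor e corresponds to Hashoish i after a consonant, before a nasal.
genapon ~ ginabun — Ulgor p corresponds to Hashoish b between vowels (before a back vowel).
Applying these to Ulgor 'nenmupo':
  nenmupo → ninmupo   (e→i after a consonant, before a nasal)
  ninmupo → ninmubo   (p→b between vowels (before a back vowel))
So the Hashoish cognate is 'ninmubo'.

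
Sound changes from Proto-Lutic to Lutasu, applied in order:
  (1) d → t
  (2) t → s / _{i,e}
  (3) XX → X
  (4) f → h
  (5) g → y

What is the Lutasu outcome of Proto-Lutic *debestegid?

Lutasu: *debestegid
  debestegid → tebestegit   [unconditioned shift]
  tebestegit → sebessegit   [palatalisation]
  sebessegit → sebesegit   [degemination]
  sebesegit (rule 4 does not apply)
  sebesegit → sebeseyit   [unconditioned shift]
  giving Lutasu sebeseyit.

sebeseyit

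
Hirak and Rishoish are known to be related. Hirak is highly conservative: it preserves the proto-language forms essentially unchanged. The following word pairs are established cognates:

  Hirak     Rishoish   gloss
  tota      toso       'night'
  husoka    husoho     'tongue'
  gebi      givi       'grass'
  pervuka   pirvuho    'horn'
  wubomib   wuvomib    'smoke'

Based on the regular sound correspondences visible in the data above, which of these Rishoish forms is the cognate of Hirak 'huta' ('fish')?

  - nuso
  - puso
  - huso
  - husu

tota ~ toso — Hirak t corresponds to Rishoish s between vowels (before a back vowel).
tota ~ toso, husoka ~ husoho — Hirak a corresponds to Rishoish o word-finally.
Applying these to Hirak 'huta':
  huta → husa   (t→s between vowels (before a back vowel))
  husa → huso   (a→o word-finally)
So the Rishoish cognate is 'huso'.

huso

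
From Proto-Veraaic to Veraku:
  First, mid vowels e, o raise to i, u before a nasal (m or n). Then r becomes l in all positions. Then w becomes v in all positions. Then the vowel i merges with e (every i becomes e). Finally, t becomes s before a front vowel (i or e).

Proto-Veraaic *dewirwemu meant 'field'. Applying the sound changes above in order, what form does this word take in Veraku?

Veraku: *dewirwemu
  dewirwemu → dewirwimu   [pre-nasal raising]
  dewirwimu → dewilwimu   [unconditioned shift]
  dewilwimu → devilvimu   [unconditioned shift]
  devilvimu → develvemu   [vowel merger]
  develvemu (rule 5 does not apply)
  giving Veraku develvemu.

develvemu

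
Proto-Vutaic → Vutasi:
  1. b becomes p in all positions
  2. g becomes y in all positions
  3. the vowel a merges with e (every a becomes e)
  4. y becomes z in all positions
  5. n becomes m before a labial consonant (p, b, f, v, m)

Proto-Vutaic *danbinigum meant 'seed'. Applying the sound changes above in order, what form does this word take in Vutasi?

Vutasi: *danbinigum
  danbinigum → danpinigum   [unconditioned shift]
  danpinigum → danpiniyum   [unconditioned shift]
  danpiniyum → denpiniyum   [vowel merger]
  denpiniyum → denpinizum   [unconditioned shift]
  denpinizum → dempinizum   [nasal place assimilation]
  giving Vutasi dempinizum.

dempinizum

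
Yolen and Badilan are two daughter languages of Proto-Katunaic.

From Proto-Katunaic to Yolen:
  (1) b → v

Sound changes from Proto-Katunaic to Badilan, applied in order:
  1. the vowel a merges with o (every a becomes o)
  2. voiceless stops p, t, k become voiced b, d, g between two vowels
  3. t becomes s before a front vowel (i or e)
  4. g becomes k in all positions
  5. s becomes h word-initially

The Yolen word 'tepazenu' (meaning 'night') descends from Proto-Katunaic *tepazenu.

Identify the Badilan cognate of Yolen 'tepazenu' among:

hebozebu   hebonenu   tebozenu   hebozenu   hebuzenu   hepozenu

Badilan: start from *tepazenu.
  rule 1 (vowel merger): tepazenu → tepozenu
  rule 2 (intervocalic voicing): tepozenu → tebozenu
  rule 3 (palatalisation): tebozenu → sebozenu
  rule 4: no change — sebozenu
  rule 5 (debuccalisation): sebozenu → hebozenu
  ⇒ Badilan hebozenu
Among the options, 'hebozenu' alone shows every Badilan change applied in order.

hebozenu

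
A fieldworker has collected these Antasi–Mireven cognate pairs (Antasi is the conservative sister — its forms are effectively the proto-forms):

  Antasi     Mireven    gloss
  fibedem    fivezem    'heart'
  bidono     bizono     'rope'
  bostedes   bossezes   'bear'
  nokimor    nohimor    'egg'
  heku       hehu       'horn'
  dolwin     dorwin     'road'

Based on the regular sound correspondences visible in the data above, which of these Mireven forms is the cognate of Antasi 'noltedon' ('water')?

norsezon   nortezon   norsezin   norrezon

dolwin ~ dorwin — Antasi l corresponds to Mireven r after a vowel, before a consonant other than r, m, n, p, b, f, v.
bostedes ~ bossezes — Antasi t corresponds to Mireven s after a consonant, before a front vowel.
bidono ~ bizono — Antasi d corresponds to Mireven z between vowels (before a back vowel).
Applying these to Antasi 'noltedon':
  noltedon → nortedon   (l→r after a vowel, before a consonant other than r, m, n, p, b, f, v)
  nortedon → norsedon   (t→s after a consonant, before a front vowel)
  norsedon → norsezon   (d→z between vowels (before a back vowel))
So the Mireven cognate is 'norsezon'.

norsezon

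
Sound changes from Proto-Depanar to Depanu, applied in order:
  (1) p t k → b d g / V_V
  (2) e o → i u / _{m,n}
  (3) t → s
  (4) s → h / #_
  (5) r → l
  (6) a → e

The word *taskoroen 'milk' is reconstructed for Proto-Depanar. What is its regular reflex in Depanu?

heskoloin

Depanu: *taskoroen
  taskoroen (rule 1 does not apply)
  taskoroen → taskoroin   [pre-nasal raising]
  taskoroin → saskoroin   [unconditioned shift]
  saskoroin → haskoroin   [debuccalisation]
  haskoroin → haskoloin   [unconditioned shift]
  haskoloin → heskoloin   [vowel merger]
  giving Depanu heskoloin.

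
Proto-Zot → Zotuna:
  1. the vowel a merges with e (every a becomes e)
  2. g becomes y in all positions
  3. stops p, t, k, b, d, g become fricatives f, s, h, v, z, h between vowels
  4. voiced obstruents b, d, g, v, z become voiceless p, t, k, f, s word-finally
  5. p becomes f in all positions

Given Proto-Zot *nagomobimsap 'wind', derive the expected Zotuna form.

Zotuna: *nagomobimsap > negomobimsep > neyomobimsep > neyomovimsep > neyomovimsef  (by vowel merger, unconditioned shift, intervocalic lenition, unconditioned shift)

neyomovimsef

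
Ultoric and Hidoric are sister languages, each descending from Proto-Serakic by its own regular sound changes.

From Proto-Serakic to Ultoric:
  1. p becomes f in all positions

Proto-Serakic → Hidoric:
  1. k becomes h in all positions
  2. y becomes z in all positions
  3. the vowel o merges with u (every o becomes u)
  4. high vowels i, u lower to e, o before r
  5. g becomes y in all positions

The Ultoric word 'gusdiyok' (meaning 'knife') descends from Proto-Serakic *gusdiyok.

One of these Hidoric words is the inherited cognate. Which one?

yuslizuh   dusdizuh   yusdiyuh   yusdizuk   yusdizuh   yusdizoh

Hidoric: start from *gusdiyok.
  rule 1 (unconditioned shift): gusdiyok → gusdiyoh
  rule 2 (unconditioned shift): gusdiyoh → gusdizoh
  rule 3 (vowel merger): gusdizoh → gusdizuh
  rule 4: no change — gusdizuh
  rule 5 (unconditioned shift): gusdizuh → yusdizuh
  ⇒ Hidoric yusdizuh
Only 'yusdizuh' matches the regular Hidoric development of *gusdiyok.

yusdizuh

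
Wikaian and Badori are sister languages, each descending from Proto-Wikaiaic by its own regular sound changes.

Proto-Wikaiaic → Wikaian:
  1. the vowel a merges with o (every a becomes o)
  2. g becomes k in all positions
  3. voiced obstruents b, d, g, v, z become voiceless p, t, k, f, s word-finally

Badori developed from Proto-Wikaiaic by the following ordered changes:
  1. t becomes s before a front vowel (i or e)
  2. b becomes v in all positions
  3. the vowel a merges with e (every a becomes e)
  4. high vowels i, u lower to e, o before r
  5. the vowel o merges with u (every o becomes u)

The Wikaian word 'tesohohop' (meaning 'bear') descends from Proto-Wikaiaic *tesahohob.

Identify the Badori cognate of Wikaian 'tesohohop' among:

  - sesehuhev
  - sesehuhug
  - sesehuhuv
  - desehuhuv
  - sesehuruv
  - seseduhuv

Badori: *tesahohob
  tesahohob → sesahohob   [palatalisation]
  sesahohob → sesahohov   [unconditioned shift]
  sesahohov → sesehohov   [vowel merger]
  sesehohov (rule 4 does not apply)
  sesehohov → sesehuhuv   [vowel merger]
  giving Badori sesehuhuv.

sesehuhuv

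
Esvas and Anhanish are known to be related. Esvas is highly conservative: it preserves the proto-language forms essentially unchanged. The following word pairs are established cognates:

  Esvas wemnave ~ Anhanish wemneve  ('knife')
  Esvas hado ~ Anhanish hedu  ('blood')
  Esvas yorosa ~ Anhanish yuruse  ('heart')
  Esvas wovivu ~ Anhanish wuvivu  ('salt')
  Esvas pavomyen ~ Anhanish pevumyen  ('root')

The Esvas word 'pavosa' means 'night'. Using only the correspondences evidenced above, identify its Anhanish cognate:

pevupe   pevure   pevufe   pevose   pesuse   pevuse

wemnave ~ wemneve, pavomyen ~ pevumyen — Esvas a corresponds to Anhanish e after a consonant, before a labial obstruent.
yorosa ~ yuruse — Esvas o corresponds to Anhanish u after a consonant, before a consonant other than r, m, n, p, b, f, v.
yorosa ~ yuruse — Esvas a corresponds to Anhanish e word-finally.
Applying these to Esvas 'pavosa':
  pavosa → pevosa   (a→e after a consonant, before a labial obstruent)
  pevosa → pevusa   (o→u after a consonant, before a consonant other than r, m, n, p, b, f, v)
  pevusa → pevuse   (a→e word-finally)
So the Anhanish cognate is 'pevuse'.

pevuse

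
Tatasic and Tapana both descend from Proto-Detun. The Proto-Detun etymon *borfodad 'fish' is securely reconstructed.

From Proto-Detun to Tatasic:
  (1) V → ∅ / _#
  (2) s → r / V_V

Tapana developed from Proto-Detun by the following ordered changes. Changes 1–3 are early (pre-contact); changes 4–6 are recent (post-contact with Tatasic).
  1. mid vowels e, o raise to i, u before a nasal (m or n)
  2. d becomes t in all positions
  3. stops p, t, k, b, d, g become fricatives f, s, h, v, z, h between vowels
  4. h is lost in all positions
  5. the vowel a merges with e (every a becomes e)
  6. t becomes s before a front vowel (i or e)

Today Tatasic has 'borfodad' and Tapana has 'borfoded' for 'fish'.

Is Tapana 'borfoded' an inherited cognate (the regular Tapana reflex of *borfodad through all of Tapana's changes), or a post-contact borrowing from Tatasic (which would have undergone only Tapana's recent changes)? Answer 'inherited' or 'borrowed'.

borrowed

If inherited, *borfodad would pass through all of Tapana's changes:
Tapana: *borfodad
  borfodad (rule 1 does not apply)
  borfodad → borfotat   [unconditioned shift]
  borfotat → borfosat   [intervocalic lenition]
  borfosat (rule 4 does not apply)
  borfosat → borfoset   [vowel merger]
  borfoset (rule 6 does not apply)
  giving Tapana borfoset.
If borrowed from Tatasic 'borfodad' after the early changes, it would undergo only the recent ones:
  rule 4 (h-loss): no change (borfodad)
  rule 5 (vowel merger): borfodad → borfoded
  rule 6 (palatalisation): no change (borfoded)
  ⇒ as a loan: borfoded
Tapana 'borfoded' matches the loan outcome 'borfoded', not the inherited 'borfoset' — it skipped the early Tapana changes, so it was borrowed from Tatasic.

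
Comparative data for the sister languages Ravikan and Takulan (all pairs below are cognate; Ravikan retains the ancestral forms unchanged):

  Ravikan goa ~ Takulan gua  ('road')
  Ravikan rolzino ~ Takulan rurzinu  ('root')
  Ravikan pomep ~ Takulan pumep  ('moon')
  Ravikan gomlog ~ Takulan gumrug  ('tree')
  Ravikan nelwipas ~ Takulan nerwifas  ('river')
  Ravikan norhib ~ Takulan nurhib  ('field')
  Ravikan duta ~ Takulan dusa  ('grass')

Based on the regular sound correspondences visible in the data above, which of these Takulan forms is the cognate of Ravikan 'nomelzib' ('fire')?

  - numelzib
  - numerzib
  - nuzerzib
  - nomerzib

pomep ~ pumep, gomlog ~ gumrug — Ravikan o corresponds to Takulan u after a consonant, before a nasal.
rolzino ~ rurzinu, nelwipas ~ nerwifas — Ravikan l corresponds to Takulan r after a vowel, before a consonant other than r, m, n, p, b, f, v.
Applying these to Ravikan 'nomelzib':
  nomelzib → numelzib   (o→u after a consonant, before a nasal)
  numelzib → numerzib   (l→r after a vowel, before a consonant other than r, m, n, p, b, f, v)
So the Takulan cognate is 'numerzib'.

numerzib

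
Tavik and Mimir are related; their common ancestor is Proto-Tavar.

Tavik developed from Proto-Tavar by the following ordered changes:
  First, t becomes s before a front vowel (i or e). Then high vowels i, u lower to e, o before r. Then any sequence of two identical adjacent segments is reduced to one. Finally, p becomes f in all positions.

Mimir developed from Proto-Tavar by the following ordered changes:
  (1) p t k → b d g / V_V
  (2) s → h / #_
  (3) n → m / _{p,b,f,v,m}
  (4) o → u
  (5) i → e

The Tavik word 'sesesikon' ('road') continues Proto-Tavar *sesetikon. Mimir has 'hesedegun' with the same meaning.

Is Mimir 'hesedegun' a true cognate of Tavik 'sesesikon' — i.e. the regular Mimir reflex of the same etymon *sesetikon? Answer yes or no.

yes

Derive the expected Mimir reflex of *sesetikon:
Mimir: *sesetikon
  sesetikon → sesedigon   [intervocalic voicing]
  sesedigon → hesedigon   [debuccalisation]
  hesedigon (rule 3 does not apply)
  hesedigon → hesedigun   [vowel merger]
  hesedigun → hesedegun   [vowel merger]
  giving Mimir hesedegun.
Mimir 'hesedegun' matches the regular reflex exactly, so the pair is cognate.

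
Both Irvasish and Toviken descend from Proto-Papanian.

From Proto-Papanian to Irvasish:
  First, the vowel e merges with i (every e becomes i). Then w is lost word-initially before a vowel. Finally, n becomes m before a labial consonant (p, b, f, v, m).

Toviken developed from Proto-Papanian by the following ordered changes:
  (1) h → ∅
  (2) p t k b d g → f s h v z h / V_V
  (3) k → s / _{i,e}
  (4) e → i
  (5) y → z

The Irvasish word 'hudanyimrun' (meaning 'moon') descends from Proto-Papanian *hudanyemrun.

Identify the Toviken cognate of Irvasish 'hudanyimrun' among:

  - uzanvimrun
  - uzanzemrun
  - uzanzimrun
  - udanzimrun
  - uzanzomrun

Toviken: start from *hudanyemrun.
  rule 1 (h-loss): hudanyemrun → udanyemrun
  rule 2 (intervocalic lenition): udanyemrun → uzanyemrun
  rule 3: no change — uzanyemrun
  rule 4 (vowel merger): uzanyemrun → uzanyimrun
  rule 5 (unconditioned shift): uzanyimrun → uzanzimrun
  ⇒ Toviken uzanzimrun
The other candidates each miss or misapply at least one Toviken change.

uzanzimrun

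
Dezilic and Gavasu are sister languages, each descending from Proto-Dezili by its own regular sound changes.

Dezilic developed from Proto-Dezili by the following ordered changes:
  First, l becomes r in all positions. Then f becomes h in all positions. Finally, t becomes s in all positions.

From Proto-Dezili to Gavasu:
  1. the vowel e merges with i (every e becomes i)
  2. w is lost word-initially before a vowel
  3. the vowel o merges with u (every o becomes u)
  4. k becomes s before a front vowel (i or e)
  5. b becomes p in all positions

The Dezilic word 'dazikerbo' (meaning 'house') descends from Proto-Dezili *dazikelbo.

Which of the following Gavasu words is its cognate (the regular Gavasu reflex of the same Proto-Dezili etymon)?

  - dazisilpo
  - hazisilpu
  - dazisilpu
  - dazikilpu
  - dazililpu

dazisilpu

Gavasu: start from *dazikelbo.
  rule 1 (vowel merger): dazikelbo → dazikilbo
  rule 2: no change — dazikilbo
  rule 3 (vowel merger): dazikilbo → dazikilbu
  rule 4 (palatalisation): dazikilbu → dazisilbu
  rule 5 (unconditioned shift): dazisilbu → dazisilpu
  ⇒ Gavasu dazisilpu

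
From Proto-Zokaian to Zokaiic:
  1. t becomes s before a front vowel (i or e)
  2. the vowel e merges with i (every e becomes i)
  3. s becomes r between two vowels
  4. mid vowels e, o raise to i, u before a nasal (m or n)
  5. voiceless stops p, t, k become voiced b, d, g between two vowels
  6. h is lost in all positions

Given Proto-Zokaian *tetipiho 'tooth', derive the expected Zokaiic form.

siribio

Zokaiic: *tetipiho > sesipiho > sisipiho > siripiho > siribiho > siribio  (by palatalisation, vowel merger, rhotacism, intervocalic voicing, h-loss)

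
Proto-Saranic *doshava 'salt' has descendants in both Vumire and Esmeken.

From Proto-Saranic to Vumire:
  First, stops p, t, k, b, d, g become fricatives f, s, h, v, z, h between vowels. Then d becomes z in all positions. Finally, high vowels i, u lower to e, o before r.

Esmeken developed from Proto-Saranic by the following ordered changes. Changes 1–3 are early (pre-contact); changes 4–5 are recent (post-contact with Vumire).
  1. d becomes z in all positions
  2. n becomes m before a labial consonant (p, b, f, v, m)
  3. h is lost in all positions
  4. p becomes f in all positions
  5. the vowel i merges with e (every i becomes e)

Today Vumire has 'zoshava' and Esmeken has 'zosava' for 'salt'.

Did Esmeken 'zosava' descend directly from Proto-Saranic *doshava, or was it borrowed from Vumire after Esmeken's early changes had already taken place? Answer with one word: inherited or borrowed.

inherited

If inherited, *doshava would pass through all of Esmeken's changes:
Esmeken: start from *doshava.
  rule 1 (unconditioned shift): doshava → zoshava
  rule 2: no change — zoshava
  rule 3 (h-loss): zoshava → zosava
  rule 4: no change — zosava
  rule 5: no change — zosava
  ⇒ Esmeken zosava
If borrowed from Vumire 'zoshava' after the early changes, it would undergo only the recent ones:
  rule 4 (unconditioned shift): no change (zoshava)
  rule 5 (vowel merger): no change (zoshava)
  ⇒ as a loan: zoshava
Esmeken 'zosava' matches the inherited outcome exactly, so it is an inherited cognate, not a loan.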